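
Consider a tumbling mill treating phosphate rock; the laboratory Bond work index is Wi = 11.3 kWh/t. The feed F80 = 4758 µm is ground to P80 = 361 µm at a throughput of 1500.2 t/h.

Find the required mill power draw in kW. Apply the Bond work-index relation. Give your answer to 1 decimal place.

Bond:  W = 10 Wi (1/√P − 1/√F)
W = 10·11.3·(1/√361 − 1/√4758) = 10·11.3·(0.038134) = 4.3092 kWh/t
Mill draw = 4.3092 × 1500.2 = 6464.6 kW

P = 6464.6 kW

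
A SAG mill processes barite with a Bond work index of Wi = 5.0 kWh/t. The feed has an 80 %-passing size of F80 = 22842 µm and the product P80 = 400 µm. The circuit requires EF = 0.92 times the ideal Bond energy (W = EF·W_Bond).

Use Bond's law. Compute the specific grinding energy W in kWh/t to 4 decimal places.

Bond:  W = 10 Wi (1/√P − 1/√F)
1/√400 = 0.050000;  1/√22842 = 0.006617
W = 10·5.0·(0.050000 − 0.006617) = 2.1692 kWh/t
Apply correction: 2.1692 × 0.92 = 1.9956 kWh/t

W = 1.9956 kWh/t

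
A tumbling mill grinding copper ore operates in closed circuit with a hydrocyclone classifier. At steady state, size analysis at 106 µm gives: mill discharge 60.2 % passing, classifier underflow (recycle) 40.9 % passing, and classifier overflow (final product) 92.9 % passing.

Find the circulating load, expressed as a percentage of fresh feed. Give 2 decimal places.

CL = 169.43 %

Mass balance on the −106 µm fraction:
d + r·d = r·u + o → r(d−u) = o−d
r = (92.9 − 60.2)/(60.2 − 40.9) = 32.7/19.3 = 1.6943
CL = 100·r = 169.43 %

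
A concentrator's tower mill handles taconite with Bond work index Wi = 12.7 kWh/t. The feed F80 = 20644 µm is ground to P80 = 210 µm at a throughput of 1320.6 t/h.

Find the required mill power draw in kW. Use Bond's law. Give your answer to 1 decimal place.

Bond: W = 10·Wi·(1/√P80 − 1/√F80)
W = 10·12.7·(1/√210 − 1/√20644) = 10·12.7·(0.062047) = 7.8799 kWh/t
Mill draw = 7.8799 × 1320.6 = 10406.2 kW

P = 10406.2 kW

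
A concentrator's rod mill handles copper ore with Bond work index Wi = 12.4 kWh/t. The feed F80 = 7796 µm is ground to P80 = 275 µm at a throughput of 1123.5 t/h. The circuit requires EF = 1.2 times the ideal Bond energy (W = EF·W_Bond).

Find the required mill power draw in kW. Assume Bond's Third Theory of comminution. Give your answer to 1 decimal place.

P = 8187.8 kW

Bond:  W = 10 Wi (1/√P − 1/√F)
W = 10·12.4·(1/√275 − 1/√7796) = 10·12.4·(0.048977) = 6.0731 kWh/t
W_actual = 1.2 × 6.0731 = 7.2877 kWh/t
P_mill = W·ṁ = 7.2877·1123.5 = 8187.8 kW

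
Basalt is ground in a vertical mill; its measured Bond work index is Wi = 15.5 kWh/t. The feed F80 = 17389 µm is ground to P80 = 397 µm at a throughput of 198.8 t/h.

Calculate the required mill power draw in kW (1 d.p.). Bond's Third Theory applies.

P = 1312.8 kW

W = 10 Wi (1/√P80 − 1/√F80)  [Bond]
W = 10·15.5·(1/√397 − 1/√17389) = 10·15.5·(0.042605) = 6.6038 kWh/t
Power = W × throughput = 6.6038 kWh/t × 198.8 t/h = 1312.8 kW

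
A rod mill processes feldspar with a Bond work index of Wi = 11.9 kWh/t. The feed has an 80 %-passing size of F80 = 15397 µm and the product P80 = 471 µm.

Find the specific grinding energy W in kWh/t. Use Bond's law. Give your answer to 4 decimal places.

Bond:  W = 10 Wi (1/√P − 1/√F)
1/√471 = 0.046078;  1/√15397 = 0.008059
W = 10·11.9·(0.046078 − 0.008059) = 4.5242 kWh/t

W = 4.5242 kWh/t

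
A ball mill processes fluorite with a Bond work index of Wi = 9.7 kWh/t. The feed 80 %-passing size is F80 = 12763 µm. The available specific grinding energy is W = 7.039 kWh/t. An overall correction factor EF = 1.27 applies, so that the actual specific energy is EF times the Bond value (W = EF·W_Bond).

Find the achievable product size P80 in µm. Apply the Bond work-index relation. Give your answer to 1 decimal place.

W = 10 Wi (1/√P80 − 1/√F80)  [Bond]
W_Bond = W / EF = 7.039 / 1.27 = 5.5425 kWh/t
P80^-0.5 = F80^-0.5 + W_Bond/(10 Wi)
  = 5.5425/(10·9.7) + 1/√12763 = 0.057139 + 0.008852 = 0.065991
P80 = (1/0.065991)² = 15.1536² = 229.63 µm

P80 = 229.6 µm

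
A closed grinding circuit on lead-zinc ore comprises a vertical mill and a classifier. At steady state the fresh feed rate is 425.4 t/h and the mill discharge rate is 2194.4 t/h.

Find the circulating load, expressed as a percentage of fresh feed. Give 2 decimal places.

CL = 415.84 %

Steady state: M = F + R.
R = M − F = 2194.4 − 425.4 = 1769.0 t/h
CL = 100·R/F = 100·1769.0/425.4 = 415.84 %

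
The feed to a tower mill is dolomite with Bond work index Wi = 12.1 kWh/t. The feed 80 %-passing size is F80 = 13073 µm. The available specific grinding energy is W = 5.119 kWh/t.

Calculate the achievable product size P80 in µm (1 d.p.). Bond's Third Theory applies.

W = 10 Wi (1/√P80 − 1/√F80)  [Bond]
P80^(−½) = W/(10 Wi) + F80^(−½)
  = 5.1190/(10·12.1) + 1/√13073 = 0.042306 + 0.008746 = 0.051052
P80 = (1/0.051052)² = 19.5879² = 383.69 µm

P80 = 383.7 µm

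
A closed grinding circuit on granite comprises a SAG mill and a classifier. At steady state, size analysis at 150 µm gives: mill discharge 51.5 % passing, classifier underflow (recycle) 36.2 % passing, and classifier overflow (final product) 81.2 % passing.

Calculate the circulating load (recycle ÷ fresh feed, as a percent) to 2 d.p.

CL = 194.12 %

Classifier node, passing 150 µm:
d + r·d = r·u + o → r(d−u) = o−d
r = (81.2 − 51.5)/(51.5 − 36.2) = 29.7/15.3 = 1.9412
CL = 100·r = 194.12 %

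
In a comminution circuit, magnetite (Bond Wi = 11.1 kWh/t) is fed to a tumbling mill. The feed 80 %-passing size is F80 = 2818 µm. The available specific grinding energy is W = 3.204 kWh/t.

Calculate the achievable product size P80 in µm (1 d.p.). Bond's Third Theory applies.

P80 = 439.5 µm

Bond: W = 10·Wi·(1/√P80 − 1/√F80)
P80^(−½) = W/(10 Wi) + F80^(−½)
  = 3.2040/(10·11.1) + 1/√2818 = 0.028865 + 0.018838 = 0.047703
P80 = (1/0.047703)² = 20.9632² = 439.46 µm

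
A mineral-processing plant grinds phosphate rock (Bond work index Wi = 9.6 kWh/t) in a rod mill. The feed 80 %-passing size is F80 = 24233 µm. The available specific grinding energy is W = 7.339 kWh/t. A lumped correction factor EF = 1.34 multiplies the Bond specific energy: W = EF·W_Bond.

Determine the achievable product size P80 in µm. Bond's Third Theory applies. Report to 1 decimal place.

P80 = 248.2 µm

W = 10 Wi (1/√P80 − 1/√F80)  [Bond]
W_Bond = W / EF = 7.339 / 1.34 = 5.4769 kWh/t
P80^-0.5 = F80^-0.5 + W_Bond/(10 Wi)
  = 5.4769/(10·9.6) + 1/√24233 = 0.057051 + 0.006424 = 0.063475
P80 = (1/0.063475)² = 15.7543² = 248.20 µm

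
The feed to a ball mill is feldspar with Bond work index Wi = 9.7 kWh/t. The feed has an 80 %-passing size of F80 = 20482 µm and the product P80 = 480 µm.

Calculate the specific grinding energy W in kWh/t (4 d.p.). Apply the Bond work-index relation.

W = 3.7496 kWh/t

W = 10 Wi (1/√P80 − 1/√F80)  [Bond]
1/√480 = 0.045644;  1/√20482 = 0.006987
W = 10·9.7·(0.045644 − 0.006987) = 3.7496 kWh/t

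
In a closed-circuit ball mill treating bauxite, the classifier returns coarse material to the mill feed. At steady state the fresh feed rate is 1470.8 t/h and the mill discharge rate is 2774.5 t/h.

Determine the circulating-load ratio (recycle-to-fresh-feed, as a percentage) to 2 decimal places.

CL = 88.64 %

M = F + R at steady state, so:
R = M − F = 2774.5 − 1470.8 = 1303.7 t/h
CL = 100·R/F = 100·1303.7/1470.8 = 88.64 %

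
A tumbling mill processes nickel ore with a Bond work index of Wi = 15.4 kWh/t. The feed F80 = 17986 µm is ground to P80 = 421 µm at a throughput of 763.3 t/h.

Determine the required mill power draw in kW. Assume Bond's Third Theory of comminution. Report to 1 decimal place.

P = 4852.5 kW

W = 10·Wi·[P80^(−½) − F80^(−½)]
W = 10·15.4·(1/√421 − 1/√17986) = 10·15.4·(0.041281) = 6.3572 kWh/t
Mill draw = 6.3572 × 763.3 = 4852.5 kW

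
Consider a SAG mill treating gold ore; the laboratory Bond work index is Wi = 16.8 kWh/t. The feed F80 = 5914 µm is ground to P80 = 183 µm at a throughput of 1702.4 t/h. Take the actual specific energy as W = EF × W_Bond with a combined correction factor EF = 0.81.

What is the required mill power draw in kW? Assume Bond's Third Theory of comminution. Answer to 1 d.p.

W = 10 Wi / √P80 − 10 Wi / √F80
W = 10·16.8·(1/√183 − 1/√5914) = 10·16.8·(0.060919) = 10.2343 kWh/t
W_actual = 0.81 × 10.2343 = 8.2898 kWh/t
Power = W × throughput = 8.2898 kWh/t × 1702.4 t/h = 14112.6 kW

P = 14112.6 kW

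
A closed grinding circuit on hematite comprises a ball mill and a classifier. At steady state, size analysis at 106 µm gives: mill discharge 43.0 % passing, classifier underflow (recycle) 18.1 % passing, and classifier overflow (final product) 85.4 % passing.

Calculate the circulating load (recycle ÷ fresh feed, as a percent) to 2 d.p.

CL = 170.28 %

Two-product formula at 106 µm:
(1+r)·d = r·u + o ⇒ r = (o−d)/(d−u)
r = (85.4 − 43.0)/(43.0 − 18.1) = 42.4/24.9 = 1.7028
CL = 100·r = 170.28 %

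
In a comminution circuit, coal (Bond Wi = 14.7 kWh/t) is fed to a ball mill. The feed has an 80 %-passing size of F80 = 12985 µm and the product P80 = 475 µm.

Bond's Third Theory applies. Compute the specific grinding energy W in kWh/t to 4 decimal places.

W = 5.4548 kWh/t

W = 10 Wi / √P80 − 10 Wi / √F80
1/√475 = 0.045883;  1/√12985 = 0.008776
W = 10·14.7·(0.045883 − 0.008776) = 5.4548 kWh/t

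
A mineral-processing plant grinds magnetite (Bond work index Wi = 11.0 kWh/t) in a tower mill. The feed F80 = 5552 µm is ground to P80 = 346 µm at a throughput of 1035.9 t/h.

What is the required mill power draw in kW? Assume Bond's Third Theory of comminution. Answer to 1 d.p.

P = 4596.7 kW

W_Bond = 10·Wi·(1/√P₈₀ − 1/√F₈₀)
W = 10·11.0·(1/√346 − 1/√5552) = 10·11.0·(0.040340) = 4.4374 kWh/t
P_mill = W·ṁ = 4.4374·1035.9 = 4596.7 kW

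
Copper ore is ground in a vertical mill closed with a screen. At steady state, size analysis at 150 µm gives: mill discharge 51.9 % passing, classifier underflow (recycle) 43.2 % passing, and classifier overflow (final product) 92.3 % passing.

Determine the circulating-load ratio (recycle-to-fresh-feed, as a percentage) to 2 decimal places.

Balance %-passing 150 µm (r = R/F):
(1+r)·d = r·u + o ⇒ r = (o−d)/(d−u)
r = (92.3 − 51.9)/(51.9 − 43.2) = 40.4/8.7 = 4.6437
CL = 100·r = 464.37 %

CL = 464.37 %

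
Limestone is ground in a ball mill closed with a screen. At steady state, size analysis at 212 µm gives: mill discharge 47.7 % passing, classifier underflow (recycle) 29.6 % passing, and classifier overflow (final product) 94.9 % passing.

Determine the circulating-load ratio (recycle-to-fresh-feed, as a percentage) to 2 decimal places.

Two-product formula at 212 µm:
Fd + Rd = Ru + Fo ⇒ R/F = (o−d)/(d−u)
r = (94.9 − 47.7)/(47.7 − 29.6) = 47.2/18.1 = 2.6077
CL = 100·r = 260.77 %

CL = 260.77 %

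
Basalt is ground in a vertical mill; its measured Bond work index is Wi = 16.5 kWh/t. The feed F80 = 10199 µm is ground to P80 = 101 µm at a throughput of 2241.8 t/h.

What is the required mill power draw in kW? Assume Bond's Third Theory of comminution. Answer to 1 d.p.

Bond:  W = 10 Wi (1/√P − 1/√F)
W = 10·16.5·(1/√101 − 1/√10199) = 10·16.5·(0.089602) = 14.7843 kWh/t
P = W·T = 14.7843·2241.8 = 33143.4 kW

P = 33143.4 kW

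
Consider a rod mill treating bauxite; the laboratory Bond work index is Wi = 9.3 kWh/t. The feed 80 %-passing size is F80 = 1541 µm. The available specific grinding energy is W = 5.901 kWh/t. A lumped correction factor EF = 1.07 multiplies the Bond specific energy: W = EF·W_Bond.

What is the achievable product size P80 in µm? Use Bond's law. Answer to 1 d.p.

W_Bond = 10·Wi·(1/√P₈₀ − 1/√F₈₀)
W_Bond = W / EF = 5.901 / 1.07 = 5.5150 kWh/t
1/√P80 = 1/√F80 + W_Bond/(10·Wi)
  = 5.5150/(10·9.3) + 1/√1541 = 0.059301 + 0.025474 = 0.084775
P80 = (1/0.084775)² = 11.7960² = 139.15 µm

P80 = 139.1 µm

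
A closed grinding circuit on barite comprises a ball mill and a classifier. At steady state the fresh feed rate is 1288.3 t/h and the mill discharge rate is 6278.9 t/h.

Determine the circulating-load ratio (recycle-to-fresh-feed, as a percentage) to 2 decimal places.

CL = 387.38 %

Discharge = new feed + return, hence
R = M − F = 6278.9 − 1288.3 = 4990.6 t/h
CL = 100·R/F = 100·4990.6/1288.3 = 387.38 %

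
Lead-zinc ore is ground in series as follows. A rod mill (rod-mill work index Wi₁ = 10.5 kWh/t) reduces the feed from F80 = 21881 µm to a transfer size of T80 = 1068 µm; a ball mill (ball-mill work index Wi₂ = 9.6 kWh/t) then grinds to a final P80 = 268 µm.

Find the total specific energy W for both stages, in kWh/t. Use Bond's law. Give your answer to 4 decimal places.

W = 5.4297 kWh/t

W = 10 Wi (1/√P80 − 1/√F80)  [Bond]
Stage 1 (21881→1068 µm, Wi₁=10.5): W₁ = 10·10.5·(0.030600 − 0.006760) = 2.5031 kWh/t
Stage 2 (1068→268 µm, Wi₂=9.6): W₂ = 10·9.6·(0.061085 − 0.030600) = 2.9266 kWh/t
W = W₁ + W₂ = 2.5031 + 2.9266 = 5.4297 kWh/t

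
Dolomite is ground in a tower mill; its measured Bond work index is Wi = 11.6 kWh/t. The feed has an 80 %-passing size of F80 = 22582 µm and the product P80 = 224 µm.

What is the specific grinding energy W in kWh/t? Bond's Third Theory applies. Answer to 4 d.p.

W = 6.9786 kWh/t

W = 10 Wi (1/√P80 − 1/√F80)  [Bond]
1/√224 = 0.066815;  1/√22582 = 0.006655
W = 10·11.6·(0.066815 − 0.006655) = 6.9786 kWh/t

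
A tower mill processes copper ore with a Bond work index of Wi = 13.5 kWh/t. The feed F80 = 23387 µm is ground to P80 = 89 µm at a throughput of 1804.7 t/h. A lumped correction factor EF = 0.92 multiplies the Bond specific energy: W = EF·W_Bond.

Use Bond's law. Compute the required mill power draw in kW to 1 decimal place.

Bond:  W = 10 Wi (1/√P − 1/√F)
W = 10·13.5·(1/√89 − 1/√23387) = 10·13.5·(0.099461) = 13.4272 kWh/t
W_actual = 0.92 × 13.4272 = 12.3530 kWh/t
P = W·T = 12.3530·1804.7 = 22293.5 kW

P = 22293.5 kW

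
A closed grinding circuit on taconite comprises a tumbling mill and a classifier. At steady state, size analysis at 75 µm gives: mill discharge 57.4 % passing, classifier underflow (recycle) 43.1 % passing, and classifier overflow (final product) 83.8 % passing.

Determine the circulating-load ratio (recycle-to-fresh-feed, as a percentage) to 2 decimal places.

Let r = R/F. Size balance at 75 µm:
r = (o − d)/(d − u)
r = (83.8 − 57.4)/(57.4 − 43.1) = 26.4/14.3 = 1.8462
CL = 100·r = 184.62 %

CL = 184.62 %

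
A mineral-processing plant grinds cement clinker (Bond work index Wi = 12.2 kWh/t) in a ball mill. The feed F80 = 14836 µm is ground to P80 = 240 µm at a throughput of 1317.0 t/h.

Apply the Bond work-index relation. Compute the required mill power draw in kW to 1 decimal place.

W = 10 Wi (P80^-0.5 − F80^-0.5)
W = 10·12.2·(1/√240 − 1/√14836) = 10·12.2·(0.056340) = 6.8734 kWh/t
P = W·T = 6.8734·1317.0 = 9052.3 kW

P = 9052.3 kW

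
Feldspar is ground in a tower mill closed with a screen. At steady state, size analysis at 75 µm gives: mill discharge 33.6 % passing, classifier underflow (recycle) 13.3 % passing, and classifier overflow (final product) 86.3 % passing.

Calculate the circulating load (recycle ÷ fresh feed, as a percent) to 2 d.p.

Balance %-passing 75 µm (r = R/F):
d + r·d = r·u + o → r(d−u) = o−d
r = (86.3 − 33.6)/(33.6 − 13.3) = 52.7/20.3 = 2.5961
CL = 100·r = 259.61 %

CL = 259.61 %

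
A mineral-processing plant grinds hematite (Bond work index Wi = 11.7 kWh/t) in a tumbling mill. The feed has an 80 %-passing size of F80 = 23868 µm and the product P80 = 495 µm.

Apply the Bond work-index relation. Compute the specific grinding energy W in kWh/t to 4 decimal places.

Bond: W = 10·Wi·(1/√P80 − 1/√F80)
1/√495 = 0.044947;  1/√23868 = 0.006473
W = 10·11.7·(0.044947 − 0.006473) = 4.5014 kWh/t

W = 4.5014 kWh/t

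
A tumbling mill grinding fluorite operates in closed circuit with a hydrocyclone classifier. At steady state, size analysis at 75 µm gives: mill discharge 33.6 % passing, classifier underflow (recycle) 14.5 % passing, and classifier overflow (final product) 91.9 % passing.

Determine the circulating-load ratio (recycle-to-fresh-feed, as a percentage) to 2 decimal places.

Balance %-passing 75 µm (r = R/F):
(1+r)·d = r·u + o ⇒ r = (o−d)/(d−u)
r = (91.9 − 33.6)/(33.6 − 14.5) = 58.3/19.1 = 3.0524
CL = 100·r = 305.24 %

CL = 305.24 %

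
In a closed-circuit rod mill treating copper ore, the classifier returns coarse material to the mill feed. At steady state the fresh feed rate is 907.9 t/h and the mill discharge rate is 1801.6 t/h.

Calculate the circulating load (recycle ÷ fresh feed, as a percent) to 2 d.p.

CL = 98.44 %

Steady state: M = F + R.
R = M − F = 1801.6 − 907.9 = 893.7 t/h
CL = 100·R/F = 100·893.7/907.9 = 98.44 %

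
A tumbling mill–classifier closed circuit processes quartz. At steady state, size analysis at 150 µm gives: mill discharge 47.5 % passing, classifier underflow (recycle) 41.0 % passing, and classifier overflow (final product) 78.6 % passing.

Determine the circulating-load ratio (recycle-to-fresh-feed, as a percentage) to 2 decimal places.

Classifier node, passing 150 µm:
(1+r)·d = r·u + o ⇒ r = (o−d)/(d−u)
r = (78.6 − 47.5)/(47.5 − 41.0) = 31.1/6.5 = 4.7846
CL = 100·r = 478.46 %

CL = 478.46 %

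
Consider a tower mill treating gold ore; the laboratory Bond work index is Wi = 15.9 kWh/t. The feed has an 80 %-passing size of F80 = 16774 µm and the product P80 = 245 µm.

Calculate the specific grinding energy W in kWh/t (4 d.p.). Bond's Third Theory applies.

W = 10·Wi·(P80^(-½) − F80^(-½))
1/√245 = 0.063888;  1/√16774 = 0.007721
W = 10·15.9·(0.063888 − 0.007721) = 8.9305 kWh/t

W = 8.9305 kWh/t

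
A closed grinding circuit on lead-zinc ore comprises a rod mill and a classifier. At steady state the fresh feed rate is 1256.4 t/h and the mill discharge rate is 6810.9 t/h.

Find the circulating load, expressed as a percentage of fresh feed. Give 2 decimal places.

CL = 442.10 %

Discharge = new feed + return, hence
R = M − F = 6810.9 − 1256.4 = 5554.5 t/h
CL = 100·R/F = 100·5554.5/1256.4 = 442.10 %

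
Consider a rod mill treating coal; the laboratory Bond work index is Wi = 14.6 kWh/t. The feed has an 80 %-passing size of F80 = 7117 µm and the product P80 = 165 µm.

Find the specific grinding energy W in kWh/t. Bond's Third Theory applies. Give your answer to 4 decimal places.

W_Bond = 10·Wi·(1/√P₈₀ − 1/√F₈₀)
1/√165 = 0.077850;  1/√7117 = 0.011854
W = 10·14.6·(0.077850 − 0.011854) = 9.6355 kWh/t

W = 9.6355 kWh/t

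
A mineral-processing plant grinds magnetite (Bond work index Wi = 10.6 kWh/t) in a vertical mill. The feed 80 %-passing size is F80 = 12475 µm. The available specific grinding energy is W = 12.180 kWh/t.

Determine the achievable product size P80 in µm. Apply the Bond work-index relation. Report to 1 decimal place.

W = 10·Wi·(P80^(-½) − F80^(-½))
1/√P80 = 1/√F80 + W/(10·Wi)
  = 12.1800/(10·10.6) + 1/√12475 = 0.114906 + 0.008953 = 0.123859
P80 = (1/0.123859)² = 8.0737² = 65.18 µm

P80 = 65.2 µm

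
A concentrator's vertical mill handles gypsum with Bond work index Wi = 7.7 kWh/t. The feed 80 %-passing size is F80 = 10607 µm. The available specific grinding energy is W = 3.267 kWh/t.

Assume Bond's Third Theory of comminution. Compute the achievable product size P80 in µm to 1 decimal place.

P80 = 367.9 µm

W = 10·Wi·(P80^(-½) − F80^(-½))
⇒ 1/√P80 = W/(10 Wi) + 1/√F80
  = 3.2670/(10·7.7) + 1/√10607 = 0.042429 + 0.009710 = 0.052138
P80 = (1/0.052138)² = 19.1798² = 367.86 µm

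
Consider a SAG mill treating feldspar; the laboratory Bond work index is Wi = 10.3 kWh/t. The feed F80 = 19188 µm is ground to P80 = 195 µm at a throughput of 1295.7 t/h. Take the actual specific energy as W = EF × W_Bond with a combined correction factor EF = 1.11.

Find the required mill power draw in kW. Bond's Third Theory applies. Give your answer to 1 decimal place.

P = 9538.9 kW

W = 10·Wi·[P80^(−½) − F80^(−½)]
W = 10·10.3·(1/√195 − 1/√19188) = 10·10.3·(0.064392) = 6.6324 kWh/t
W_actual = 1.11 × 6.6324 = 7.3620 kWh/t
P = W·T = 7.3620·1295.7 = 9538.9 kW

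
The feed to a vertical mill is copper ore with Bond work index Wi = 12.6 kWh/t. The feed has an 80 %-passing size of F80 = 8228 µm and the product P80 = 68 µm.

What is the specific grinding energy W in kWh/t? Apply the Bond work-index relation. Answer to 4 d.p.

W = 13.8907 kWh/t

Bond: W = 10·Wi·(1/√P80 − 1/√F80)
1/√68 = 0.121268;  1/√8228 = 0.011024
W = 10·12.6·(0.121268 − 0.011024) = 13.8907 kWh/t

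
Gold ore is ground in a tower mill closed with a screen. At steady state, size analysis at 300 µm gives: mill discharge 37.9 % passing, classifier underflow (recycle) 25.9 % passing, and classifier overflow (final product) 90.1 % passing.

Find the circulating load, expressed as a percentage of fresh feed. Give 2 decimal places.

Let r = R/F. Size balance at 300 µm:
d + r·d = r·u + o → r(d−u) = o−d
r = (90.1 − 37.9)/(37.9 − 25.9) = 52.2/12.0 = 4.3500
CL = 100·r = 435.00 %

CL = 435.00 %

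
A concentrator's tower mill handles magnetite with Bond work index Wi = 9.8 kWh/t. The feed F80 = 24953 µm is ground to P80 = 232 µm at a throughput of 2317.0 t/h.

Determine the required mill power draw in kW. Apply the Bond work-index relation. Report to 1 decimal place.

P = 13470.2 kW

Bond:  W = 10 Wi (1/√P − 1/√F)
W = 10·9.8·(1/√232 − 1/√24953) = 10·9.8·(0.059323) = 5.8136 kWh/t
P = W·T = 5.8136·2317.0 = 13470.2 kW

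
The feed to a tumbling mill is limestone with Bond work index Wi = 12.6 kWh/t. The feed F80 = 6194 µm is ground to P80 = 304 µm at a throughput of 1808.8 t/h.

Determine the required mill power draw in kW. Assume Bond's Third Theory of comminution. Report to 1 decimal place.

W = 10 Wi (1/√P80 − 1/√F80)  [Bond]
W = 10·12.6·(1/√304 − 1/√6194) = 10·12.6·(0.044648) = 5.6256 kWh/t
P = W·T = 5.6256·1808.8 = 10175.6 kW

P = 10175.6 kW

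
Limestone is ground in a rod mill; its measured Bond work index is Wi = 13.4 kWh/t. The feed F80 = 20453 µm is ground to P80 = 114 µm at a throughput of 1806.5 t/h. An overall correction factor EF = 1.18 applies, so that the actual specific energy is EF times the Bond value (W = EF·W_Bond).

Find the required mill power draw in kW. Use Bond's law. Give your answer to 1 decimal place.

W = 10 Wi (P80^-0.5 − F80^-0.5)
W = 10·13.4·(1/√114 − 1/√20453) = 10·13.4·(0.086666) = 11.6133 kWh/t
With EF = 1.18: W = 11.6133·1.18 = 13.7037 kWh/t
P = W·T = 13.7037·1806.5 = 24755.7 kW

P = 24755.7 kW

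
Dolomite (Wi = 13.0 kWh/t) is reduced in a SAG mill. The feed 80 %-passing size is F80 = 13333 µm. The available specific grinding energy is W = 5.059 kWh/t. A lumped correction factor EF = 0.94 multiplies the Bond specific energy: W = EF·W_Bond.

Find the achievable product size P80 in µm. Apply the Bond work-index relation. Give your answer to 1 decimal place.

W = 10 Wi (1/√P80 − 1/√F80)  [Bond]
W_Bond = W / EF = 5.059 / 0.94 = 5.3819 kWh/t
P80^(−½) = W_Bond/(10 Wi) + F80^(−½)
  = 5.3819/(10·13.0) + 1/√13333 = 0.041399 + 0.008660 = 0.050060
P80 = (1/0.050060)² = 19.9761² = 399.05 µm

P80 = 399.0 µm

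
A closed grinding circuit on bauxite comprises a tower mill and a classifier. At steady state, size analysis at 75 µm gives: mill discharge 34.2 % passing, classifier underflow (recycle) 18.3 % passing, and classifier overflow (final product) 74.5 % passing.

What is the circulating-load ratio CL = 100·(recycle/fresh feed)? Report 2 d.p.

Two-product formula at 75 µm:
(1+r)d = ru + o → r = (o−d)/(d−u)
r = (74.5 − 34.2)/(34.2 − 18.3) = 40.3/15.9 = 2.5346
CL = 100·r = 253.46 %

CL = 253.46 %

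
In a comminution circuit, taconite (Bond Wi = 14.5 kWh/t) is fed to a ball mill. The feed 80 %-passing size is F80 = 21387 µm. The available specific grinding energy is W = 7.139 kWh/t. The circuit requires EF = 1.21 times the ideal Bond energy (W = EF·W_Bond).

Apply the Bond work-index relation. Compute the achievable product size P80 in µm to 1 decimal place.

P80 = 442.7 µm

W = 10 Wi (1/√P80 − 1/√F80)  [Bond]
W_Bond = W / EF = 7.139 / 1.21 = 5.9000 kWh/t
P80^(−½) = W_Bond/(10 Wi) + F80^(−½)
  = 5.9000/(10·14.5) + 1/√21387 = 0.040690 + 0.006838 = 0.047528
P80 = (1/0.047528)² = 21.0404² = 442.70 µm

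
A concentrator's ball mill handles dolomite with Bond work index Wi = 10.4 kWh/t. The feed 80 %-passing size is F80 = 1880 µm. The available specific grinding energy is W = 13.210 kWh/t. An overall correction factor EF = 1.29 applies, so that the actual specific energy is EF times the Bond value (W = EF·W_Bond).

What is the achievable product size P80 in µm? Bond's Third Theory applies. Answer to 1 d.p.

W_Bond = 10·Wi·(1/√P₈₀ − 1/√F₈₀)
W_Bond = W / EF = 13.210 / 1.29 = 10.2403 kWh/t
P80^(−½) = W_Bond/(10 Wi) + F80^(−½)
  = 10.2403/(10·10.4) + 1/√1880 = 0.098465 + 0.023063 = 0.121528
P80 = (1/0.121528)² = 8.2286² = 67.71 µm

P80 = 67.7 µm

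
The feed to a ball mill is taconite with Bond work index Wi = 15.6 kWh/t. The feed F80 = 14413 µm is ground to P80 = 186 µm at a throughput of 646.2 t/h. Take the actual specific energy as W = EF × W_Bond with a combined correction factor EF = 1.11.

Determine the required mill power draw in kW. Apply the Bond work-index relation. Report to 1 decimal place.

P = 7272.6 kW

Bond:  W = 10 Wi (1/√P − 1/√F)
W = 10·15.6·(1/√186 − 1/√14413) = 10·15.6·(0.064994) = 10.1391 kWh/t
Corrected W = EF·W_Bond = 1.11·10.1391 = 11.2544 kWh/t
Mill draw = 11.2544 × 646.2 = 7272.6 kW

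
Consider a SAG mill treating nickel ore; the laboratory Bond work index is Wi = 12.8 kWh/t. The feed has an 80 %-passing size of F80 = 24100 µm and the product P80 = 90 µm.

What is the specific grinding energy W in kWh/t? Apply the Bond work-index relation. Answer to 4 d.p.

W = 10·Wi·[P80^(−½) − F80^(−½)]
1/√90 = 0.105409;  1/√24100 = 0.006442
W = 10·12.8·(0.105409 − 0.006442) = 12.6679 kWh/t

W = 12.6679 kWh/t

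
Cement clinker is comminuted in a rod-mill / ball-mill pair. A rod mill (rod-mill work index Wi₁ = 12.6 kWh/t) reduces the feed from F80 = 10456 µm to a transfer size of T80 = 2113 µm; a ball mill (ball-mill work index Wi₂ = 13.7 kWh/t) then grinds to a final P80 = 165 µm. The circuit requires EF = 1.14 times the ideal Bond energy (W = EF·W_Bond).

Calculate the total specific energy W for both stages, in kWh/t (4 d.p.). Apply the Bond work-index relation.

W = 10.4811 kWh/t

W = 10 Wi (1/√P80 − 1/√F80)  [Bond]
Stage 1 (10456→2113 µm, Wi₁=12.6): W₁ = 10·12.6·(0.021755 − 0.009780) = 1.5089 kWh/t
Stage 2 (2113→165 µm, Wi₂=13.7): W₂ = 10·13.7·(0.077850 − 0.021755) = 7.6851 kWh/t
W = W₁ + W₂ = 1.5089 + 7.6851 = 9.1939 kWh/t
W_actual = 1.14 × 9.1939 = 10.4811 kWh/t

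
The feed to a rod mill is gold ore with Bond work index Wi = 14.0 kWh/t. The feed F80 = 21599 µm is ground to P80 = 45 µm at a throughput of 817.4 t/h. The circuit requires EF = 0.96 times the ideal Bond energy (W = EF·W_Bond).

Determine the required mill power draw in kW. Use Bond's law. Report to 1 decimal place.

Bond: W = 10·Wi·(1/√P80 − 1/√F80)
W = 10·14.0·(1/√45 − 1/√21599) = 10·14.0·(0.142267) = 19.9174 kWh/t
W_actual = 0.96 × 19.9174 = 19.1207 kWh/t
Power = W × throughput = 19.1207 kWh/t × 817.4 t/h = 15629.2 kW

P = 15629.2 kW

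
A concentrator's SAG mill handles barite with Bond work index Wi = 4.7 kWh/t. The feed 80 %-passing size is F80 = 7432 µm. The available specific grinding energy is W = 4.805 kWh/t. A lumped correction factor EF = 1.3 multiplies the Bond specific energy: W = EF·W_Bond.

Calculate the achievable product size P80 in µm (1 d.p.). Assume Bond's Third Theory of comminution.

W = 10·Wi·(P80^(-½) − F80^(-½))
W_Bond = W / EF = 4.805 / 1.3 = 3.6962 kWh/t
⇒ 1/√P80 = W_Bond/(10 Wi) + 1/√F80
  = 3.6962/(10·4.7) + 1/√7432 = 0.078642 + 0.011600 = 0.090241
P80 = (1/0.090241)² = 11.0814² = 122.80 µm

P80 = 122.8 µm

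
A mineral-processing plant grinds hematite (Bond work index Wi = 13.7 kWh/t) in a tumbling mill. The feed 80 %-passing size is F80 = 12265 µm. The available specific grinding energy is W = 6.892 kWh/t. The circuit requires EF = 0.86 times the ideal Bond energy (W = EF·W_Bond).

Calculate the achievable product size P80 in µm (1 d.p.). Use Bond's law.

W = 10 Wi (1/√P80 − 1/√F80)  [Bond]
W_Bond = W / EF = 6.892 / 0.86 = 8.0140 kWh/t
1/√P80 = 1/√F80 + W_Bond/(10·Wi)
  = 8.0140/(10·13.7) + 1/√12265 = 0.058496 + 0.009030 = 0.067526
P80 = (1/0.067526)² = 14.8092² = 219.31 µm

P80 = 219.3 µm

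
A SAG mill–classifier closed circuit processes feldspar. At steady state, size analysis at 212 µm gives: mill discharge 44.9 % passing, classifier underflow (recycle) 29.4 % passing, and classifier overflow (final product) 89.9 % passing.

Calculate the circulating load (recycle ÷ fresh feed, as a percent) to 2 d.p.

CL = 290.32 %

Mass balance on the −212 µm fraction:
r = (o − d)/(d − u)
r = (89.9 − 44.9)/(44.9 − 29.4) = 45.0/15.5 = 2.9032
CL = 100·r = 290.32 %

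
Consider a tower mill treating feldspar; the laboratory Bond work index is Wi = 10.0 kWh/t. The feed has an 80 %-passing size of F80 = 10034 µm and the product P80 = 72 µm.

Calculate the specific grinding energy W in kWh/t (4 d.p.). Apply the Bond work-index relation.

W = 10·Wi·(P80^(-½) − F80^(-½))
1/√72 = 0.117851;  1/√10034 = 0.009983
W = 10·10.0·(0.117851 − 0.009983) = 10.7868 kWh/t

W = 10.7868 kWh/t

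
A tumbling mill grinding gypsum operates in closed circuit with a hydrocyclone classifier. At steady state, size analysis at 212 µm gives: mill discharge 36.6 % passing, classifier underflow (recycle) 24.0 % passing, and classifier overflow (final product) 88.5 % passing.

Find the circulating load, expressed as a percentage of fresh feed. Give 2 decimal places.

CL = 411.90 %

Mass balance on the −212 µm fraction:
d + r·d = r·u + o → r(d−u) = o−d
r = (88.5 − 36.6)/(36.6 − 24.0) = 51.9/12.6 = 4.1190
CL = 100·r = 411.90 %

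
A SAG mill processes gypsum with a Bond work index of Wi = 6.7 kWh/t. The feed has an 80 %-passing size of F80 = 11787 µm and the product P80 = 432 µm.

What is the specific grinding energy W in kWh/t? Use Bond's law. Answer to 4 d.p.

Bond:  W = 10 Wi (1/√P − 1/√F)
1/√432 = 0.048113;  1/√11787 = 0.009211
W = 10·6.7·(0.048113 − 0.009211) = 2.6064 kWh/t

W = 2.6064 kWh/t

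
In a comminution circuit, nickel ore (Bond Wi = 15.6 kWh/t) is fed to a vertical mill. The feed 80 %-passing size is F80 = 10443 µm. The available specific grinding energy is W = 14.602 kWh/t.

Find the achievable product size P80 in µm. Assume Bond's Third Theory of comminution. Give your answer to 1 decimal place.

W = 10·Wi·(P80^(-½) − F80^(-½))
⇒ 1/√P80 = W/(10·Wi) + 1/√F80
  = 14.6020/(10·15.6) + 1/√10443 = 0.093603 + 0.009786 = 0.103388
P80 = (1/0.103388)² = 9.6723² = 93.55 µm

P80 = 93.6 µm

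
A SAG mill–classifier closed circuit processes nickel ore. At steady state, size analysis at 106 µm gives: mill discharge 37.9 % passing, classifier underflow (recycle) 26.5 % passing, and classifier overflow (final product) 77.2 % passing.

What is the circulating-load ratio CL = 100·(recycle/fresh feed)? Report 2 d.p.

Balance %-passing 106 µm (r = R/F):
r = (o − d)/(d − u)
r = (77.2 − 37.9)/(37.9 − 26.5) = 39.3/11.4 = 3.4474
CL = 100·r = 344.74 %

CL = 344.74 %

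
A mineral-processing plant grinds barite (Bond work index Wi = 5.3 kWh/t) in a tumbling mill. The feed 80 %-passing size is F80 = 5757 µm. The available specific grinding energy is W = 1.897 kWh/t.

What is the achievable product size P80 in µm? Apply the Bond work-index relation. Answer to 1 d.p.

Bond:  W = 10 Wi (1/√P − 1/√F)
1/√P80 = 1/√F80 + W/(10·Wi)
  = 1.8970/(10·5.3) + 1/√5757 = 0.035792 + 0.013180 = 0.048972
P80 = (1/0.048972)² = 20.4198² = 416.97 µm

P80 = 417.0 µm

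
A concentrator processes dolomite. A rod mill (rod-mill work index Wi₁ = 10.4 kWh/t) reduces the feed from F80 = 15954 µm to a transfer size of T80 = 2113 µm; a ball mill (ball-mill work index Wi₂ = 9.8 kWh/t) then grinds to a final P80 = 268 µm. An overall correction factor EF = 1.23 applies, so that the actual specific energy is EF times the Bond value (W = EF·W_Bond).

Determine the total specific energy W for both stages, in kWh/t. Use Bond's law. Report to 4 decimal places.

W = 6.5109 kWh/t

W_Bond = 10·Wi·(1/√P₈₀ − 1/√F₈₀)
Stage 1 (15954→2113 µm, Wi₁=10.4): W₁ = 10·10.4·(0.021755 − 0.007917) = 1.4391 kWh/t
Stage 2 (2113→268 µm, Wi₂=9.8): W₂ = 10·9.8·(0.061085 − 0.021755) = 3.8544 kWh/t
W = W₁ + W₂ = 1.4391 + 3.8544 = 5.2935 kWh/t
With EF = 1.23: W = 5.2935·1.23 = 6.5109 kWh/t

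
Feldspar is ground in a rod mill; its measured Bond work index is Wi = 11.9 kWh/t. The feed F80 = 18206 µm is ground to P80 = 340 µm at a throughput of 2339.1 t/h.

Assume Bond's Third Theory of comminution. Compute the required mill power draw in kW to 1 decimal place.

W = 10 Wi (P80^-0.5 − F80^-0.5)
W = 10·11.9·(1/√340 − 1/√18206) = 10·11.9·(0.046821) = 5.5717 kWh/t
P = W·T = 5.5717·2339.1 = 13032.9 kW

P = 13032.9 kW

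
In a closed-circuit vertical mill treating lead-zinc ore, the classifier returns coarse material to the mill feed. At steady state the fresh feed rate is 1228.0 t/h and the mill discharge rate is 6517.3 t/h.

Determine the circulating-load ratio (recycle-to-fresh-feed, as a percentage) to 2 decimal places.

Steady state: M = F + R.
R = M − F = 6517.3 − 1228.0 = 5289.3 t/h
CL = 100·R/F = 100·5289.3/1228.0 = 430.72 %

CL = 430.72 %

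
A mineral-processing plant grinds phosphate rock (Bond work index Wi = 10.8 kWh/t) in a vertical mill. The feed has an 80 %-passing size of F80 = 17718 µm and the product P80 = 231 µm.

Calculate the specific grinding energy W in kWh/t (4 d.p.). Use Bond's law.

W = 10 Wi / √P80 − 10 Wi / √F80
1/√231 = 0.065795;  1/√17718 = 0.007513
W = 10·10.8·(0.065795 − 0.007513) = 6.2945 kWh/t

W = 6.2945 kWh/t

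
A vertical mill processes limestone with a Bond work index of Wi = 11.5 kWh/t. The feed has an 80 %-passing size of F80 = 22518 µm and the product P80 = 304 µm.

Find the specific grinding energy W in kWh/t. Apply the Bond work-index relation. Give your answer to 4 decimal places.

W = 5.8293 kWh/t

W = 10 Wi (P80^-0.5 − F80^-0.5)
1/√304 = 0.057354;  1/√22518 = 0.006664
W = 10·11.5·(0.057354 − 0.006664) = 5.8293 kWh/t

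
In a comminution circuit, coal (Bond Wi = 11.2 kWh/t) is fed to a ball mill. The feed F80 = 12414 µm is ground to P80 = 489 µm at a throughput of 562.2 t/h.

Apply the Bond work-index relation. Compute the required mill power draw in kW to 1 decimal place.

P = 2282.3 kW

W = 10·Wi·[P80^(−½) − F80^(−½)]
W = 10·11.2·(1/√489 − 1/√12414) = 10·11.2·(0.036246) = 4.0596 kWh/t
Mill draw = 4.0596 × 562.2 = 2282.3 kW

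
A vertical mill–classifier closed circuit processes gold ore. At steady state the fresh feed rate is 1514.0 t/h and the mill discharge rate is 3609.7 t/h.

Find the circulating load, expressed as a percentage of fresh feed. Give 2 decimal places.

CL = 138.42 %

M = F + R at steady state, so:
R = M − F = 3609.7 − 1514.0 = 2095.7 t/h
CL = 100·R/F = 100·2095.7/1514.0 = 138.42 %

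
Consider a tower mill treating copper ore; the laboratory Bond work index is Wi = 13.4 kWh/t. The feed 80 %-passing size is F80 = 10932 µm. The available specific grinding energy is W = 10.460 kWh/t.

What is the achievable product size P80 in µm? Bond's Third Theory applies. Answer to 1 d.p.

W = 10 Wi (P80^-0.5 − F80^-0.5)
P80^-0.5 = F80^-0.5 + W/(10 Wi)
  = 10.4600/(10·13.4) + 1/√10932 = 0.078060 + 0.009564 = 0.087624
P80 = (1/0.087624)² = 11.4124² = 130.24 µm

P80 = 130.2 µm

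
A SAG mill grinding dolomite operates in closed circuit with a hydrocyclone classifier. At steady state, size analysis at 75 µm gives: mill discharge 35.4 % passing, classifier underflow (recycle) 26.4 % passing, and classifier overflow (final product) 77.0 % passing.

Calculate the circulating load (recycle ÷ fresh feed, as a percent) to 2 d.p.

Mass balance on the −75 µm fraction:
Fd + Rd = Ru + Fo ⇒ R/F = (o−d)/(d−u)
r = (77.0 − 35.4)/(35.4 − 26.4) = 41.6/9.0 = 4.6222
CL = 100·r = 462.22 %

CL = 462.22 %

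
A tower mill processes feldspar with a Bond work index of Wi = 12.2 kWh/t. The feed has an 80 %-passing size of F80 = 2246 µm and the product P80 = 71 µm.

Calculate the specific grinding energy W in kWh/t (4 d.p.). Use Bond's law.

W = 11.9045 kWh/t

W = 10 Wi (1/√P80 − 1/√F80)  [Bond]
1/√71 = 0.118678;  1/√2246 = 0.021101
W = 10·12.2·(0.118678 − 0.021101) = 11.9045 kWh/t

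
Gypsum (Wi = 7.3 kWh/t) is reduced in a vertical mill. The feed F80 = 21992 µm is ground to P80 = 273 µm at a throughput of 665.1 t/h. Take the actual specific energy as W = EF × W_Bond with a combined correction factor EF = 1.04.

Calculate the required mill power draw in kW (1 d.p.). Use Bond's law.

W_Bond = 10·Wi·(1/√P₈₀ − 1/√F₈₀)
W = 10·7.3·(1/√273 − 1/√21992) = 10·7.3·(0.053780) = 3.9259 kWh/t
Corrected W = EF·W_Bond = 1.04·3.9259 = 4.0829 kWh/t
Power = W × throughput = 4.0829 kWh/t × 665.1 t/h = 2715.6 kW

P = 2715.6 kW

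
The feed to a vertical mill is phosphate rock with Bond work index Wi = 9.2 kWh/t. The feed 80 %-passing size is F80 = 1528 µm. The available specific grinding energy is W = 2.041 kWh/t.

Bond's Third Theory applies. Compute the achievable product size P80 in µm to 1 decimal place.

W = 10·Wi·[P80^(−½) − F80^(−½)]
⇒ 1/√P80 = W/(10·Wi) + 1/√F80
  = 2.0410/(10·9.2) + 1/√1528 = 0.022185 + 0.025582 = 0.047767
P80 = (1/0.047767)² = 20.9350² = 438.27 µm

P80 = 438.3 µm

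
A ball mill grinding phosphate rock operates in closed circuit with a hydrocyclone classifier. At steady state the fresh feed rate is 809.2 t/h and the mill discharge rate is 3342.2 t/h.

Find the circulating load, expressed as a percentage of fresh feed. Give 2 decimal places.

CL = 313.03 %

Discharge = new feed + return, hence
R = M − F = 3342.2 − 809.2 = 2533.0 t/h
CL = 100·R/F = 100·2533.0/809.2 = 313.03 %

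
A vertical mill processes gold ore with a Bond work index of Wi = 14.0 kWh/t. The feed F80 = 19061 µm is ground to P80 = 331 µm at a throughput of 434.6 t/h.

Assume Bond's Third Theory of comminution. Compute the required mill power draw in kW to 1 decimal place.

P = 2903.6 kW

W = 10·Wi·(P80^(-½) − F80^(-½))
W = 10·14.0·(1/√331 − 1/√19061) = 10·14.0·(0.047722) = 6.6811 kWh/t
Mill draw = 6.6811 × 434.6 = 2903.6 kW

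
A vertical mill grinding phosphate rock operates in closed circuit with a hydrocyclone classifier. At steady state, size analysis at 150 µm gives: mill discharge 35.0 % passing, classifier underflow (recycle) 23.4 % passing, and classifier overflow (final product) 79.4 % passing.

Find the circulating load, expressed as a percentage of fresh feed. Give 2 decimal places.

Mass balance on the −150 µm fraction:
d + r·d = r·u + o → r(d−u) = o−d
r = (79.4 − 35.0)/(35.0 − 23.4) = 44.4/11.6 = 3.8276
CL = 100·r = 382.76 %

CL = 382.76 %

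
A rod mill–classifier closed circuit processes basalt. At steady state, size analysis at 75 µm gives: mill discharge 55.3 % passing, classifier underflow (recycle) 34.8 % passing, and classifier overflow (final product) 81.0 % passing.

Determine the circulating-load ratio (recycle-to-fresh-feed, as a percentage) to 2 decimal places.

Mass balance on the −75 µm fraction:
d + r·d = r·u + o → r(d−u) = o−d
r = (81.0 − 55.3)/(55.3 − 34.8) = 25.7/20.5 = 1.2537
CL = 100·r = 125.37 %

CL = 125.37 %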